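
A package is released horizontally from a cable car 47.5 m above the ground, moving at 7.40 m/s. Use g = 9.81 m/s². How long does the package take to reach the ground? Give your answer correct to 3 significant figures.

The horizontal speed doesn't affect the fall. With v_y0 = 0, h = ½ g t².
t = √(2 × 47.5 / 9.81) = √9.684 = 3.11 s.

3.11 s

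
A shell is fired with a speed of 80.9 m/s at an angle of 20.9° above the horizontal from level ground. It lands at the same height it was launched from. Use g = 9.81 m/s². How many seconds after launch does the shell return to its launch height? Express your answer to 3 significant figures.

5.88 s

Vertical component: v_y = 80.9 sin 20.9° = 28.86 m/s.
For a projectile landing at launch height, time of flight is t = 2 v_y / g = 2 × 28.86 / 9.81 = 5.88 s.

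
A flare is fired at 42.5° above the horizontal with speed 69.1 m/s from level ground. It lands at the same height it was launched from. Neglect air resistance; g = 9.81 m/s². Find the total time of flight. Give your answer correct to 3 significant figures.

9.52 s

Vertical component: v_y = 69.1 sin 42.5° = 46.68 m/s.
For a projectile landing at launch height, time of flight is t = 2 v_y / g = 2 × 46.68 / 9.81 = 9.52 s.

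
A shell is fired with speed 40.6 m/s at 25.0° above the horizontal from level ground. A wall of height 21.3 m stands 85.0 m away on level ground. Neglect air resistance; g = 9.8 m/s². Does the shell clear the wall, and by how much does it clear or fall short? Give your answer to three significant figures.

v_x = 40.6 cos 25.0° = 36.80 m/s; v_y0 = 40.6 sin 25.0° = 17.16 m/s.
Time to reach the wall: t = 85.0 / 36.80 = 2.310 s.
Height at that point: y = 17.16×2.310 − 4.900×2.310² = 13.49 m.
That is 21.3 − 13.49 = 7.81 m below the top of the wall, so the shell does not clear it.

No — it falls 7.81 m short of clearing the wall.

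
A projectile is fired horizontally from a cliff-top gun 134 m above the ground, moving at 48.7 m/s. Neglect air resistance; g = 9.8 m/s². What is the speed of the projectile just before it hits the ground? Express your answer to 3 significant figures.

70.7 m/s

Fall time: t = √(2 × 134 / 9.8) = 5.229 s.
At impact: v_x = 48.7 m/s (unchanged), v_y = g t = 9.8 × 5.229 = 51.24 m/s.
Speed = √(v_x² + v_y²) = √(2372 + 2626) = 70.7 m/s.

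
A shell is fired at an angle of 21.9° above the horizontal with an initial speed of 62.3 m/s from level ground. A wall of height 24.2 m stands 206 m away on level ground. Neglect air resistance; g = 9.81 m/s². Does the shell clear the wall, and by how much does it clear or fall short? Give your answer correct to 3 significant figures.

v_x = 62.3 cos 21.9° = 57.80 m/s; v_y0 = 62.3 sin 21.9° = 23.24 m/s.
Time to reach the wall: t = 206 / 57.80 = 3.564 s.
Height at that point: y = 23.24×3.564 − 4.905×3.564² = 20.52 m.
That is 24.2 − 20.52 = 3.68 m below the top of the wall, so the shell does not clear it.

No — it falls 3.68 m short of clearing the wall.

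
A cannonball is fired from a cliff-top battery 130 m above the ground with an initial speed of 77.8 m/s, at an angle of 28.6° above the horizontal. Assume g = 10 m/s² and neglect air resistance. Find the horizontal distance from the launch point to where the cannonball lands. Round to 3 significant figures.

686 m

Components: v_x = 77.8 cos 28.6° = 68.31 m/s, v_y = 77.8 sin 28.6° = 37.24 m/s.
Vertical: 0 = 130 + 37.24 t − ½(10) t² ⇒ 5.000 t² − 37.24 t − 130 = 0.
t = [37.24 + √(1387 + 2600)] / 10.00 = 10.04 s.
Horizontal: R = v_x · t = 68.31 × 10.04 = 686 m.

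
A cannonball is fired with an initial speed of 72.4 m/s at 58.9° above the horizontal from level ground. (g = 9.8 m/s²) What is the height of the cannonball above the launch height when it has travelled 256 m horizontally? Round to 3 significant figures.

v_x = 72.4 cos 58.9° = 37.40 m/s, v_y0 = 72.4 sin 58.9° = 61.99 m/s.
Time to reach x = 256 m: t = x / v_x = 256 / 37.40 = 6.845 s.
y = v_y0 t − ½ g t² = 61.99×6.845 − 4.900×6.845² = 195 m.

195 m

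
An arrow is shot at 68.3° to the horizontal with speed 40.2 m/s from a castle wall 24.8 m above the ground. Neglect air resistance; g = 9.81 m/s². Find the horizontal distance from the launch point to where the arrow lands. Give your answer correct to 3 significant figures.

122 m

Components: v_x = 40.2 cos 68.3° = 14.86 m/s, v_y = 40.2 sin 68.3° = 37.35 m/s.
Vertical: 0 = 24.8 + 37.35 t − ½(9.81) t² ⇒ 4.905 t² − 37.35 t − 24.8 = 0.
t = [37.35 + √(1395 + 486.6)] / 9.810 = 8.229 s.
Horizontal: R = v_x · t = 14.86 × 8.229 = 122 m.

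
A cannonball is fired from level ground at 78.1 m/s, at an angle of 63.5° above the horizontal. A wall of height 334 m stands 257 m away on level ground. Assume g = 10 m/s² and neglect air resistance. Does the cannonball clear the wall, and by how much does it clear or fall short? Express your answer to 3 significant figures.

v_x = 78.1 cos 63.5° = 34.85 m/s; v_y0 = 78.1 sin 63.5° = 69.89 m/s.
Time to reach the wall: t = 257 / 34.85 = 7.374 s.
Height at that point: y = 69.89×7.374 − 5.000×7.374² = 243.5 m.
That is 334 − 243.5 = 90.5 m below the top of the wall, so the cannonball does not clear it.

No — it falls 90.5 m short of clearing the wall.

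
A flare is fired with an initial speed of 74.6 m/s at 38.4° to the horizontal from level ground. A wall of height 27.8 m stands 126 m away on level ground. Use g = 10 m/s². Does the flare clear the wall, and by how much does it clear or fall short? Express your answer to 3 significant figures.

v_x = 74.6 cos 38.4° = 58.46 m/s; v_y0 = 74.6 sin 38.4° = 46.34 m/s.
Time to reach the wall: t = 126 / 58.46 = 2.155 s.
Height at that point: y = 46.34×2.155 − 5.000×2.155² = 76.64 m.
That is 76.64 − 27.8 = 48.8 m above the top of the wall, so the flare clears it.

Yes — it clears the wall by 48.8 m.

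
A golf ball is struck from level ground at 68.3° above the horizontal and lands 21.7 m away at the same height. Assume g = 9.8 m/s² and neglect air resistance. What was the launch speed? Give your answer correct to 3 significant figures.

On level ground, R = v₀² sin(2θ) / g, so v₀ = √(R g / sin 2θ).
sin(2 × 68.3°) = 0.6871.
v₀ = √(21.7 × 9.8 / 0.6871) = √309.5 = 17.6 m/s.

17.6 m/s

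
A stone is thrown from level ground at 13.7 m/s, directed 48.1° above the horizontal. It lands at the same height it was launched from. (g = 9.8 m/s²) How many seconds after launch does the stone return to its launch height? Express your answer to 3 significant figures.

2.08 s

Vertical component: v_y = 13.7 sin 48.1° = 10.20 m/s.
For a projectile landing at launch height, time of flight is t = 2 v_y / g = 2 × 10.20 / 9.8 = 2.08 s.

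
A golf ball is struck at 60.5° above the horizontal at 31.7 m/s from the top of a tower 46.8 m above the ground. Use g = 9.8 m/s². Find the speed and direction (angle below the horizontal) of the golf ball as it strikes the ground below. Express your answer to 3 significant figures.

v_x = 31.7 cos 60.5° = 15.61 m/s (constant).
|v_y| at impact = √((27.59)² + 2×9.8×46.8) = 40.97 m/s.
Speed = √(15.61² + 40.97²) = 43.8 m/s; angle = arctan(40.97/15.61) = 69.1° below horizontal.

43.8 m/s at 69.1° below the horizontal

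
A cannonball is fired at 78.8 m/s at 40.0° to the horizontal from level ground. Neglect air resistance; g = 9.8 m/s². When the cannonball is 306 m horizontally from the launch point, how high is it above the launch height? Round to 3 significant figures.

131 m

v_x = 78.8 cos 40.0° = 60.36 m/s, v_y0 = 78.8 sin 40.0° = 50.65 m/s.
Time to reach x = 306 m: t = x / v_x = 306 / 60.36 = 5.070 s.
y = v_y0 t − ½ g t² = 50.65×5.070 − 4.900×5.070² = 131 m.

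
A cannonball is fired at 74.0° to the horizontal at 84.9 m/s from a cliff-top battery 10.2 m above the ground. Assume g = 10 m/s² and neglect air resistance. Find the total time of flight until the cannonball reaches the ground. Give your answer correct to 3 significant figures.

16.4 s

Vertical component: v_y = 84.9 sin 74.0° = 81.61 m/s.
Taking up as positive with launch at y = 10.2 m, landing at y = 0: 0 = 10.2 + 81.61 t − ½(10) t².
Solving 5.000 t² − 81.61 t − 10.2 = 0 gives t = [81.61 + √(81.61² + 4·5.000·10.2)] / 10.00 = 16.4 s.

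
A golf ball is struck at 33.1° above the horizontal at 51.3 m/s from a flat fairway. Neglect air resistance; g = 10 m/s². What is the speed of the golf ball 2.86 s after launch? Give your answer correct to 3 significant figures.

v_x = 51.3 cos 33.1° = 42.97 m/s (constant).
v_y(t) = 51.3 sin 33.1° − g t = 28.02 − 10 × 2.86 = -0.5800 m/s.
Speed = √(v_x² + v_y²) = √(1846 + 0.3364) = 43.0 m/s.

43.0 m/s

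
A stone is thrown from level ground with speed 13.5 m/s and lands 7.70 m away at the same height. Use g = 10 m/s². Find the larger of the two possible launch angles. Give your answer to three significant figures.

Level-ground range: R = v₀² sin(2θ)/g ⇒ sin 2θ = R g / v₀² = 7.70×10/13.5² = 0.4225.
2θ = arcsin(0.4225) = 24.99° or 180° − 24.99° = 155.01°.
So θ = 12.5° or θ = 77.5°.

77.5°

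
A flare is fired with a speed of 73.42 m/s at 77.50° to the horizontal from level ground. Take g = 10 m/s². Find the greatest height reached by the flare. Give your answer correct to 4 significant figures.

Vertical component of launch velocity: v_y = 73.42 sin 77.50° = 71.680 m/s.
At the highest point the vertical velocity is zero, so v_y² = 2 g h_max.
h_max = (71.680)² / (2 × 10) = 5138.0 / 20.00 = 256.9 m.

256.9 m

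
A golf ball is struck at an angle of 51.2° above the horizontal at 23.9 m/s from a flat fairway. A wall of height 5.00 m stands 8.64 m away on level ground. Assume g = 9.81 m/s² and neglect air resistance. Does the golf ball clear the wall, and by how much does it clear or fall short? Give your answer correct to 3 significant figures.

Yes — it clears the wall by 4.11 m.

v_x = 23.9 cos 51.2° = 14.98 m/s; v_y0 = 23.9 sin 51.2° = 18.63 m/s.
Time to reach the wall: t = 8.64 / 14.98 = 0.5768 s.
Height at that point: y = 18.63×0.5768 − 4.905×0.5768² = 9.114 m.
That is 9.114 − 5.00 = 4.11 m above the top of the wall, so the golf ball clears it.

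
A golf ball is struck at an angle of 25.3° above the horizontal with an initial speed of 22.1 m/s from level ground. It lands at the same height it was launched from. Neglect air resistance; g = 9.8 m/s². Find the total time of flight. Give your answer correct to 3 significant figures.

1.93 s

Vertical component: v_y = 22.1 sin 25.3° = 9.445 m/s.
For a projectile landing at launch height, time of flight is t = 2 v_y / g = 2 × 9.445 / 9.8 = 1.93 s.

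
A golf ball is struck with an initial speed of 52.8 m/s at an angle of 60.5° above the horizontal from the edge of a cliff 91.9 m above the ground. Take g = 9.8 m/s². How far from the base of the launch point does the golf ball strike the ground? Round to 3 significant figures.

288 m

Components: v_x = 52.8 cos 60.5° = 26.00 m/s, v_y = 52.8 sin 60.5° = 45.95 m/s.
Vertical: 0 = 91.9 + 45.95 t − ½(9.8) t² ⇒ 4.900 t² − 45.95 t − 91.9 = 0.
t = [45.95 + √(2111 + 1801)] / 9.800 = 11.07 s.
Horizontal: R = v_x · t = 26.00 × 11.07 = 288 m.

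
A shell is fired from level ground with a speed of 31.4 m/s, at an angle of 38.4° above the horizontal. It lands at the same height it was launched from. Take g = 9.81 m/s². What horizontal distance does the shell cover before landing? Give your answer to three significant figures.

For level ground, R = v₀² sin(2θ) / g.
sin(2 × 38.4°) = sin 76.80° = 0.9736.
R = (31.4)² × 0.9736 / 9.81 = 97.9 m.

97.9 m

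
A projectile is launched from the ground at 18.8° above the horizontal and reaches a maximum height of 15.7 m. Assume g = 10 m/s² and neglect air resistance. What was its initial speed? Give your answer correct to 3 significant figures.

At maximum height v_y = 0, so (v₀ sin θ)² = 2 g H.
v₀ sin 18.8° = √(2 × 10 × 15.7) = 17.72 m/s.
v₀ = 17.72 / sin 18.8° = 17.72 / 0.3223 = 55.0 m/s.

55.0 m/s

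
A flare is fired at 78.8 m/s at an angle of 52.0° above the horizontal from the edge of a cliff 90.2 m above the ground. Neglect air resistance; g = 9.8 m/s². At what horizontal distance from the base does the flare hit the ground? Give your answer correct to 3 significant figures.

Components: v_x = 78.8 cos 52.0° = 48.51 m/s, v_y = 78.8 sin 52.0° = 62.10 m/s.
Vertical: 0 = 90.2 + 62.10 t − ½(9.8) t² ⇒ 4.900 t² − 62.10 t − 90.2 = 0.
t = [62.10 + √(3856 + 1768)] / 9.800 = 13.99 s.
Horizontal: R = v_x · t = 48.51 × 13.99 = 679 m.

679 m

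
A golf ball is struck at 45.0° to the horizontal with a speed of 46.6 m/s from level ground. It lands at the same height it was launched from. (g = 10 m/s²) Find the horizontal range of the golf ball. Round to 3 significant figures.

Components: v_x = 46.6 cos 45.0° = 32.95 m/s, v_y = 46.6 sin 45.0° = 32.95 m/s.
Time of flight (same landing height): t = 2 v_y / g = 2 × 32.95 / 10 = 6.590 s.
Range: R = v_x · t = 32.95 × 6.590 = 217 m.

217 m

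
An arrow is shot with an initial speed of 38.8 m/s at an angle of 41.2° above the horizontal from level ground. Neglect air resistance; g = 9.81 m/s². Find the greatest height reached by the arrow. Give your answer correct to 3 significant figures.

Vertical component of launch velocity: v_y = 38.8 sin 41.2° = 25.56 m/s.
At the highest point the vertical velocity is zero, so v_y² = 2 g h_max.
h_max = (25.56)² / (2 × 9.81) = 653.3 / 19.62 = 33.3 m.

33.3 m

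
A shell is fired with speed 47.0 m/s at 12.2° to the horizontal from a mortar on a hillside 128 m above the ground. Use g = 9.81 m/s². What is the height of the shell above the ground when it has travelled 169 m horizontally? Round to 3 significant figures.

v_x = 47.0 cos 12.2° = 45.94 m/s, v_y0 = 47.0 sin 12.2° = 9.932 m/s.
Time to reach x = 169 m: t = x / v_x = 169 / 45.94 = 3.679 s.
y = 128 + v_y0 t − ½ g t² = 128 + 9.932×3.679 − 4.905×3.679² = 98.2 m.

98.2 m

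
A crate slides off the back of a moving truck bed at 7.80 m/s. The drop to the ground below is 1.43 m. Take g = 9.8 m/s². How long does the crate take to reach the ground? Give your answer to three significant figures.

The horizontal speed doesn't affect the fall. With v_y0 = 0, h = ½ g t².
t = √(2 × 1.43 / 9.8) = √0.2918 = 0.540 s.

0.540 s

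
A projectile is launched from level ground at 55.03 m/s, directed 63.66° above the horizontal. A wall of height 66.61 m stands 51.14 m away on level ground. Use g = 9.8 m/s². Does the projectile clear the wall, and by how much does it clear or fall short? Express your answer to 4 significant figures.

v_x = 55.03 cos 63.66° = 24.417 m/s; v_y0 = 55.03 sin 63.66° = 49.317 m/s.
Time to reach the wall: t = 51.14 / 24.417 = 2.0944 s.
Height at that point: y = 49.317×2.0944 − 4.900×2.0944² = 81.796 m.
That is 81.796 − 66.61 = 15.19 m above the top of the wall, so the projectile clears it.

Yes — it clears the wall by 15.19 m.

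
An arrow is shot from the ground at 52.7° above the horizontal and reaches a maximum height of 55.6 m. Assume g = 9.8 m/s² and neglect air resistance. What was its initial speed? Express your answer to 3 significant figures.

At maximum height v_y = 0, so (v₀ sin θ)² = 2 g H.
v₀ sin 52.7° = √(2 × 9.8 × 55.6) = 33.01 m/s.
v₀ = 33.01 / sin 52.7° = 33.01 / 0.7955 = 41.5 m/s.

41.5 m/s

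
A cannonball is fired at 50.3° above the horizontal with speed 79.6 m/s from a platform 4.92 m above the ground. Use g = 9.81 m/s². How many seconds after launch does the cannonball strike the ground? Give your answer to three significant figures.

Vertical component: v_y = 79.6 sin 50.3° = 61.24 m/s.
Taking up as positive with launch at y = 4.92 m, landing at y = 0: 0 = 4.92 + 61.24 t − ½(9.81) t².
Solving 4.905 t² − 61.24 t − 4.92 = 0 gives t = [61.24 + √(61.24² + 4·4.905·4.92)] / 9.810 = 12.6 s.

12.6 s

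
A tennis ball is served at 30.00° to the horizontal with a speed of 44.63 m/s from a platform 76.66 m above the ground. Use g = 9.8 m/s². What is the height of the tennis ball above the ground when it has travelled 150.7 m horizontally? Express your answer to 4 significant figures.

89.18 m

v_x = 44.63 cos 30.00° = 38.651 m/s, v_y0 = 44.63 sin 30.00° = 22.315 m/s.
Time to reach x = 150.7 m: t = x / v_x = 150.7 / 38.651 = 3.8990 s.
y = 76.66 + v_y0 t − ½ g t² = 76.66 + 22.315×3.8990 − 4.900×3.8990² = 89.18 m.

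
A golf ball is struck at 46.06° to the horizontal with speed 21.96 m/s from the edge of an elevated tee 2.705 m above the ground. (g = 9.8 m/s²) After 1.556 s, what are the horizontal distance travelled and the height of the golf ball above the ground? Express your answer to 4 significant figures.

x = 23.71 m, y = 15.45 m

v_x = 21.96 cos 46.06° = 15.238 m/s; v_y0 = 21.96 sin 46.06° = 15.813 m/s.
x = v_x t = 15.238 × 1.556 = 23.71 m.
y = 2.705 + v_y0 t − ½ g t² = 15.45 m.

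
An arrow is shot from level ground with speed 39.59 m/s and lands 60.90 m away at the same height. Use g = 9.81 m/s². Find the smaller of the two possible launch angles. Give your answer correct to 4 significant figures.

11.20°

Level-ground range: R = v₀² sin(2θ)/g ⇒ sin 2θ = R g / v₀² = 60.90×9.81/39.59² = 0.3812.
2θ = arcsin(0.3812) = 22.408° or 180° − 22.408° = 157.592°.
So θ = 11.20° or θ = 78.80°.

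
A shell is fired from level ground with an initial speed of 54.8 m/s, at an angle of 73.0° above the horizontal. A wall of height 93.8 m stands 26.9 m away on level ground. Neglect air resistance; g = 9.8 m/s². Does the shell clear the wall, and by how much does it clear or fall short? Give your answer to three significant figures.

No — it falls 19.6 m short of clearing the wall.

v_x = 54.8 cos 73.0° = 16.02 m/s; v_y0 = 54.8 sin 73.0° = 52.41 m/s.
Time to reach the wall: t = 26.9 / 16.02 = 1.679 s.
Height at that point: y = 52.41×1.679 − 4.900×1.679² = 74.18 m.
That is 93.8 − 74.18 = 19.6 m below the top of the wall, so the shell does not clear it.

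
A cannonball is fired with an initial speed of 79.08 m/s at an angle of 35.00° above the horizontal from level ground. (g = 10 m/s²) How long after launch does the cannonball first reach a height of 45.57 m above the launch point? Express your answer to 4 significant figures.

1.151 s

v_y0 = 79.08 sin 35.00° = 45.358 m/s.
Set y = v_y0 t − ½ g t² = 45.57: 5.000 t² − 45.358 t + 45.57 = 0.
t = [45.358 ± √(2057.3 − 911.40)] / 10 = (45.358 ± 33.851) / 10, giving t = 1.151 s or t = 7.921 s.
The cannonball is on the way up at the first time, so t = 1.151 s.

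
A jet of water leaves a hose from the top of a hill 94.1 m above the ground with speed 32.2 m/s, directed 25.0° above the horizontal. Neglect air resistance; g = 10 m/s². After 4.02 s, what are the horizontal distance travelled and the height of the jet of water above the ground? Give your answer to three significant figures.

x = 117 m, y = 68.0 m

v_x = 32.2 cos 25.0° = 29.18 m/s; v_y0 = 32.2 sin 25.0° = 13.61 m/s.
x = v_x t = 29.18 × 4.02 = 117 m.
y = 94.1 + v_y0 t − ½ g t² = 68.0 m.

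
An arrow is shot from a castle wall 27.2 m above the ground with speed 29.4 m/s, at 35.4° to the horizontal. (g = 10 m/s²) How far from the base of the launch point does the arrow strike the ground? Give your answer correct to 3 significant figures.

Components: v_x = 29.4 cos 35.4° = 23.96 m/s, v_y = 29.4 sin 35.4° = 17.03 m/s.
Vertical: 0 = 27.2 + 17.03 t − ½(10) t² ⇒ 5.000 t² − 17.03 t − 27.2 = 0.
t = [17.03 + √(290.0 + 544.0)] / 10.00 = 4.591 s.
Horizontal: R = v_x · t = 23.96 × 4.591 = 110 m.

110 m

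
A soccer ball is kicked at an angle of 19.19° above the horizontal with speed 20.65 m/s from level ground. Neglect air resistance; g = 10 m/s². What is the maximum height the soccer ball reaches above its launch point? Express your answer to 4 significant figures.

2.304 m

Vertical component of launch velocity: v_y = 20.65 sin 19.19° = 6.7877 m/s.
At the highest point the vertical velocity is zero, so v_y² = 2 g h_max.
h_max = (6.7877)² / (2 × 10) = 46.073 / 20.00 = 2.304 m.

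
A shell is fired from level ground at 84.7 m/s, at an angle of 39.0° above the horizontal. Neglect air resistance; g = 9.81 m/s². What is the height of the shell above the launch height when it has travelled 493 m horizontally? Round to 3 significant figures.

v_x = 84.7 cos 39.0° = 65.82 m/s, v_y0 = 84.7 sin 39.0° = 53.30 m/s.
Time to reach x = 493 m: t = x / v_x = 493 / 65.82 = 7.490 s.
y = v_y0 t − ½ g t² = 53.30×7.490 − 4.905×7.490² = 124 m.

124 m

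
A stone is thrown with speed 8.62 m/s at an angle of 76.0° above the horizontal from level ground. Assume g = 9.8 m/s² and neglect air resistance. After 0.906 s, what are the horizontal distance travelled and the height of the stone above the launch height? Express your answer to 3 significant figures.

x = 1.89 m, y = 3.56 m

v_x = 8.62 cos 76.0° = 2.085 m/s; v_y0 = 8.62 sin 76.0° = 8.364 m/s.
x = v_x t = 2.085 × 0.906 = 1.89 m.
y = v_y0 t − ½ g t² = 8.364×0.906 − 4.900×0.906² = 3.56 m.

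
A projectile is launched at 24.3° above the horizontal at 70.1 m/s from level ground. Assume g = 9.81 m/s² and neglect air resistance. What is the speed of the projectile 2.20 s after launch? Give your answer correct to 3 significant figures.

64.3 m/s

v_x = 70.1 cos 24.3° = 63.89 m/s (constant).
v_y(t) = 70.1 sin 24.3° − g t = 28.85 − 9.81 × 2.20 = 7.268 m/s.
Speed = √(v_x² + v_y²) = √(4082 + 52.82) = 64.3 m/s.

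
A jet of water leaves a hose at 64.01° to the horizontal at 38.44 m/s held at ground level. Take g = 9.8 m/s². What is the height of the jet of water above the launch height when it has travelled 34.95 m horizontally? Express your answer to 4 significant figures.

v_x = 38.44 cos 64.01° = 16.845 m/s, v_y0 = 38.44 sin 64.01° = 34.553 m/s.
Time to reach x = 34.95 m: t = x / v_x = 34.95 / 16.845 = 2.0748 s.
y = v_y0 t − ½ g t² = 34.553×2.0748 − 4.900×2.0748² = 50.60 m.

50.60 m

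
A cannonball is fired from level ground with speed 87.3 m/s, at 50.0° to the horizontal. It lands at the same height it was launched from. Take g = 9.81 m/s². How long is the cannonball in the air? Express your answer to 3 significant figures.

Vertical component: v_y = 87.3 sin 50.0° = 66.88 m/s.
For a projectile landing at launch height, time of flight is t = 2 v_y / g = 2 × 66.88 / 9.81 = 13.6 s.

13.6 s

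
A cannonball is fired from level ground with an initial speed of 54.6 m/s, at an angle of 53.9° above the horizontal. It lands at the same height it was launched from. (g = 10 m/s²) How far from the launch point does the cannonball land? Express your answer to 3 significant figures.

For level ground, R = v₀² sin(2θ) / g.
sin(2 × 53.9°) = sin 107.8° = 0.9521.
R = (54.6)² × 0.9521 / 10 = 284 m.

284 m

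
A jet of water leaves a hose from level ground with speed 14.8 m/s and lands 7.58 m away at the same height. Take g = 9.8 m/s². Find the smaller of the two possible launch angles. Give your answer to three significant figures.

Level-ground range: R = v₀² sin(2θ)/g ⇒ sin 2θ = R g / v₀² = 7.58×9.8/14.8² = 0.3391.
2θ = arcsin(0.3391) = 19.82° or 180° − 19.82° = 160.18°.
So θ = 9.91° or θ = 80.1°.

9.91°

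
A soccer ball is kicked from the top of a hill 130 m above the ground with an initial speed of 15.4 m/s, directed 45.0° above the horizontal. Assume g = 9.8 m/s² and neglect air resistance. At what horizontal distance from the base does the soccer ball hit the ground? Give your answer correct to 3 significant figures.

69.5 m

Components: v_x = 15.4 cos 45.0° = 10.89 m/s, v_y = 15.4 sin 45.0° = 10.89 m/s.
Vertical: 0 = 130 + 10.89 t − ½(9.8) t² ⇒ 4.900 t² − 10.89 t − 130 = 0.
t = [10.89 + √(118.6 + 2548)] / 9.800 = 6.381 s.
Horizontal: R = v_x · t = 10.89 × 6.381 = 69.5 m.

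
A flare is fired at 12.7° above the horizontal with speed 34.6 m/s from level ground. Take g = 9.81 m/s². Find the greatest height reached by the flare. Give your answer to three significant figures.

2.95 m

Vertical component of launch velocity: v_y = 34.6 sin 12.7° = 7.607 m/s.
At the highest point the vertical velocity is zero, so v_y² = 2 g h_max.
h_max = (7.607)² / (2 × 9.81) = 57.87 / 19.62 = 2.95 m.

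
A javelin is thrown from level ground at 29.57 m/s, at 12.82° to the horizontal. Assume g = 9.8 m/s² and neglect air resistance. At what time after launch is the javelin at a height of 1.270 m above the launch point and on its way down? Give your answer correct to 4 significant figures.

1.104 s

v_y0 = 29.57 sin 12.82° = 6.5613 m/s.
Set y = v_y0 t − ½ g t² = 1.270: 4.900 t² − 6.5613 t + 1.270 = 0.
t = [6.5613 ± √(43.051 − 24.892)] / 9.8 = (6.5613 ± 4.2613) / 9.8, giving t = 0.2347 s or t = 1.104 s.
On the way down corresponds to the larger root: t = 1.104 s.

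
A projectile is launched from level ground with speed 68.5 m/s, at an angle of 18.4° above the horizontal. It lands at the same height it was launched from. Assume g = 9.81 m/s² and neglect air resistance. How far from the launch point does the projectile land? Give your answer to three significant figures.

287 m

Components: v_x = 68.5 cos 18.4° = 65.00 m/s, v_y = 68.5 sin 18.4° = 21.62 m/s.
Time of flight (same landing height): t = 2 v_y / g = 2 × 21.62 / 9.81 = 4.408 s.
Range: R = v_x · t = 65.00 × 4.408 = 287 m.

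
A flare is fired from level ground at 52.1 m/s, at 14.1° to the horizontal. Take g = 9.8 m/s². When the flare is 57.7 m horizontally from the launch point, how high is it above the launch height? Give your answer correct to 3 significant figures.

v_x = 52.1 cos 14.1° = 50.53 m/s, v_y0 = 52.1 sin 14.1° = 12.69 m/s.
Time to reach x = 57.7 m: t = x / v_x = 57.7 / 50.53 = 1.142 s.
y = v_y0 t − ½ g t² = 12.69×1.142 − 4.900×1.142² = 8.10 m.

8.10 m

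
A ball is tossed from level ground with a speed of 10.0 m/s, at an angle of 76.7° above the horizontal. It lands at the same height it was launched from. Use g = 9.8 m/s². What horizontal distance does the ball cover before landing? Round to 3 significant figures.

4.57 m

For level ground, R = v₀² sin(2θ) / g.
sin(2 × 76.7°) = sin 153.4° = 0.4478.
R = (10.0)² × 0.4478 / 9.8 = 4.57 m.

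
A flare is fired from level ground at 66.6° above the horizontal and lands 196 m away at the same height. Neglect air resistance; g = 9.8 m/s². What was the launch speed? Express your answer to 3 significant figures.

51.3 m/s

On level ground, R = v₀² sin(2θ) / g, so v₀ = √(R g / sin 2θ).
sin(2 × 66.6°) = 0.7290.
v₀ = √(196 × 9.8 / 0.7290) = √2635 = 51.3 m/s.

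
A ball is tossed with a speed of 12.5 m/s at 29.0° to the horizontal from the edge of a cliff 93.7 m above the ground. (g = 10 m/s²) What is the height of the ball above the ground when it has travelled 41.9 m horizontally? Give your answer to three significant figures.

v_x = 12.5 cos 29.0° = 10.93 m/s, v_y0 = 12.5 sin 29.0° = 6.060 m/s.
Time to reach x = 41.9 m: t = x / v_x = 41.9 / 10.93 = 3.833 s.
y = 93.7 + v_y0 t − ½ g t² = 93.7 + 6.060×3.833 − 5.000×3.833² = 43.5 m.

43.5 m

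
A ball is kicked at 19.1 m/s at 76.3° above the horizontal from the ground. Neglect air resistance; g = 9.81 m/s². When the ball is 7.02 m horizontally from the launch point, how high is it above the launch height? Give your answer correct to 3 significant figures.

17.0 m

v_x = 19.1 cos 76.3° = 4.524 m/s, v_y0 = 19.1 sin 76.3° = 18.56 m/s.
Time to reach x = 7.02 m: t = x / v_x = 7.02 / 4.524 = 1.552 s.
y = v_y0 t − ½ g t² = 18.56×1.552 − 4.905×1.552² = 17.0 m.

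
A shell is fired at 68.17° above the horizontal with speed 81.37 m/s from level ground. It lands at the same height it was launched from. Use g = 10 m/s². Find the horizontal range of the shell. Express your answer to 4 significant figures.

For level ground, R = v₀² sin(2θ) / g.
sin(2 × 68.17°) = sin 136.34° = 0.6904.
R = (81.37)² × 0.6904 / 10 = 457.1 m.

457.1 m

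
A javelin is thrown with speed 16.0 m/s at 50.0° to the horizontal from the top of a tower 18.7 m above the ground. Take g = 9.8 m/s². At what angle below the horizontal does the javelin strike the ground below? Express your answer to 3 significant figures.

65.7°

v_x = 16.0 cos 50.0° = 10.28 m/s.
At impact |v_y| = √(v_y0² + 2 g h) = √(12.26² + 2×9.8×18.7) = 22.73 m/s.
Angle below horizontal = arctan(|v_y| / v_x) = arctan(22.73 / 10.28) = 65.7°.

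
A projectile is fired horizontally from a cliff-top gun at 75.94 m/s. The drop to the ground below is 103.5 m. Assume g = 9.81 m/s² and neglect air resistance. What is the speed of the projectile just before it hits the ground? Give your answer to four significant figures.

Fall time: t = √(2 × 103.5 / 9.81) = 4.5936 s.
At impact: v_x = 75.94 m/s (unchanged), v_y = g t = 9.81 × 4.5936 = 45.063 m/s.
Speed = √(v_x² + v_y²) = √(5766.9 + 2030.7) = 88.30 m/s.

88.30 m/s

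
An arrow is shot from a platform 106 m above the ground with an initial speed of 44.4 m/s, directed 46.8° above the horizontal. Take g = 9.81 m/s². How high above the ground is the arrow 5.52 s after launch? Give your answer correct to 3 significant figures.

135 m

v_y0 = 44.4 sin 46.8° = 32.37 m/s.
y(t) = 106 + v_y0 t − ½ g t² = 106 + 32.37×5.52 − ½×9.81×5.52² = 135 m.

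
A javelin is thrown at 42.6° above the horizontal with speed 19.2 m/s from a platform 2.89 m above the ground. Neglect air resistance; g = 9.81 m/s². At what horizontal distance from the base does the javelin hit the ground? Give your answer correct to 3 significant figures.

40.4 m

Components: v_x = 19.2 cos 42.6° = 14.13 m/s, v_y = 19.2 sin 42.6° = 13.00 m/s.
Vertical: 0 = 2.89 + 13.00 t − ½(9.81) t² ⇒ 4.905 t² − 13.00 t − 2.89 = 0.
t = [13.00 + √(169.0 + 56.70)] / 9.810 = 2.857 s.
Horizontal: R = v_x · t = 14.13 × 2.857 = 40.4 m.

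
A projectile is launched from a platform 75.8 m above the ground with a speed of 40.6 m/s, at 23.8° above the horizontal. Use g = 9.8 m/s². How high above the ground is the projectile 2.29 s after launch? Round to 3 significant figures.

v_y0 = 40.6 sin 23.8° = 16.38 m/s.
y(t) = 75.8 + v_y0 t − ½ g t² = 75.8 + 16.38×2.29 − ½×9.8×2.29² = 87.6 m.

87.6 m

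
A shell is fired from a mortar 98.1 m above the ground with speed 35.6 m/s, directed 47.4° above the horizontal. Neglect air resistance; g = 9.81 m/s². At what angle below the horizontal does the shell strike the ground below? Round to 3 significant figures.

64.8°

v_x = 35.6 cos 47.4° = 24.10 m/s.
At impact |v_y| = √(v_y0² + 2 g h) = √(26.21² + 2×9.81×98.1) = 51.10 m/s.
Angle below horizontal = arctan(|v_y| / v_x) = arctan(51.10 / 24.10) = 64.8°.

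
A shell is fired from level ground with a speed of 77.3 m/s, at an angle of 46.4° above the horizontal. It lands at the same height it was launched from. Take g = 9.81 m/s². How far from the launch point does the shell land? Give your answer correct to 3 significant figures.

Components: v_x = 77.3 cos 46.4° = 53.31 m/s, v_y = 77.3 sin 46.4° = 55.98 m/s.
Time of flight (same landing height): t = 2 v_y / g = 2 × 55.98 / 9.81 = 11.41 s.
Range: R = v_x · t = 53.31 × 11.41 = 608 m.

608 m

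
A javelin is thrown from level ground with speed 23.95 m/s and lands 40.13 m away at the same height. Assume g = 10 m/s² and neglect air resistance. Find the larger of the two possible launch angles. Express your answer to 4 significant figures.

Level-ground range: R = v₀² sin(2θ)/g ⇒ sin 2θ = R g / v₀² = 40.13×10/23.95² = 0.6996.
2θ = arcsin(0.6996) = 44.395° or 180° − 44.395° = 135.605°.
So θ = 22.20° or θ = 67.80°.

67.80°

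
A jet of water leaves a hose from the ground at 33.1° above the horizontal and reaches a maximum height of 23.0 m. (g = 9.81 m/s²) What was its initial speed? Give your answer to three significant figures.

At maximum height v_y = 0, so (v₀ sin θ)² = 2 g H.
v₀ sin 33.1° = √(2 × 9.81 × 23.0) = 21.24 m/s.
v₀ = 21.24 / sin 33.1° = 21.24 / 0.5461 = 38.9 m/s.

38.9 m/s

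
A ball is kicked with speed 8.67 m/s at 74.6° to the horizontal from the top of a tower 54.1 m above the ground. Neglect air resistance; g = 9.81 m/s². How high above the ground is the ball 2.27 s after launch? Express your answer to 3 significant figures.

v_y0 = 8.67 sin 74.6° = 8.359 m/s.
y(t) = 54.1 + v_y0 t − ½ g t² = 54.1 + 8.359×2.27 − ½×9.81×2.27² = 47.8 m.

47.8 m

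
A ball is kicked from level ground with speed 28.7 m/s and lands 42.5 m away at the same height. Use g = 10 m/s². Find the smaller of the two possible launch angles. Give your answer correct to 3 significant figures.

Level-ground range: R = v₀² sin(2θ)/g ⇒ sin 2θ = R g / v₀² = 42.5×10/28.7² = 0.5160.
2θ = arcsin(0.5160) = 31.06° or 180° − 31.06° = 148.94°.
So θ = 15.5° or θ = 74.5°.

15.5°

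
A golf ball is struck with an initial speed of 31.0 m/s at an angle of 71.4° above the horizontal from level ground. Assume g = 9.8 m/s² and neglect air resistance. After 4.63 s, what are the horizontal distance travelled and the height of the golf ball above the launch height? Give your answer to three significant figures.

x = 45.8 m, y = 31.0 m

v_x = 31.0 cos 71.4° = 9.888 m/s; v_y0 = 31.0 sin 71.4° = 29.38 m/s.
x = v_x t = 9.888 × 4.63 = 45.8 m.
y = v_y0 t − ½ g t² = 29.38×4.63 − 4.900×4.63² = 31.0 m.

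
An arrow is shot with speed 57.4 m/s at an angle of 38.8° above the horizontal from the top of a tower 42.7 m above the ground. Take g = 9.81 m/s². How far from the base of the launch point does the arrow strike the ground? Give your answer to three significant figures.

375 m

Components: v_x = 57.4 cos 38.8° = 44.73 m/s, v_y = 57.4 sin 38.8° = 35.97 m/s.
Vertical: 0 = 42.7 + 35.97 t − ½(9.81) t² ⇒ 4.905 t² − 35.97 t − 42.7 = 0.
t = [35.97 + √(1294 + 837.8)] / 9.810 = 8.373 s.
Horizontal: R = v_x · t = 44.73 × 8.373 = 375 m.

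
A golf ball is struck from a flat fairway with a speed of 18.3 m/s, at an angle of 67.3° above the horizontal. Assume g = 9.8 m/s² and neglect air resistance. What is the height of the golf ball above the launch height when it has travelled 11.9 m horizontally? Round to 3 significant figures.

14.5 m

v_x = 18.3 cos 67.3° = 7.062 m/s, v_y0 = 18.3 sin 67.3° = 16.88 m/s.
Time to reach x = 11.9 m: t = x / v_x = 11.9 / 7.062 = 1.685 s.
y = v_y0 t − ½ g t² = 16.88×1.685 − 4.900×1.685² = 14.5 m.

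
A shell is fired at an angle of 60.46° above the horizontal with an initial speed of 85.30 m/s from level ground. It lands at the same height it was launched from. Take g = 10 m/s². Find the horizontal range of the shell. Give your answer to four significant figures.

624.2 m

Components: v_x = 85.30 cos 60.46° = 42.056 m/s, v_y = 85.30 sin 60.46° = 74.212 m/s.
Time of flight (same landing height): t = 2 v_y / g = 2 × 74.212 / 10 = 14.842 s.
Range: R = v_x · t = 42.056 × 14.842 = 624.2 m.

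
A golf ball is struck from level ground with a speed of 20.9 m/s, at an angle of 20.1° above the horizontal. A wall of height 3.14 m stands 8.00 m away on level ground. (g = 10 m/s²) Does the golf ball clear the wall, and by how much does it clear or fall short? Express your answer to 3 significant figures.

v_x = 20.9 cos 20.1° = 19.63 m/s; v_y0 = 20.9 sin 20.1° = 7.182 m/s.
Time to reach the wall: t = 8.00 / 19.63 = 0.4075 s.
Height at that point: y = 7.182×0.4075 − 5.000×0.4075² = 2.096 m.
That is 3.14 − 2.096 = 1.04 m below the top of the wall, so the golf ball does not clear it.

No — it falls 1.04 m short of clearing the wall.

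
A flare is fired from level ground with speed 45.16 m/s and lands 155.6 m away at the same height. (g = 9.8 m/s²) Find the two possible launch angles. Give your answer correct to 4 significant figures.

24.20° and 65.80°

Level-ground range: R = v₀² sin(2θ)/g ⇒ sin 2θ = R g / v₀² = 155.6×9.8/45.16² = 0.7477.
2θ = arcsin(0.7477) = 48.392° or 180° − 48.392° = 131.608°.
So θ = 24.20° or θ = 65.80°.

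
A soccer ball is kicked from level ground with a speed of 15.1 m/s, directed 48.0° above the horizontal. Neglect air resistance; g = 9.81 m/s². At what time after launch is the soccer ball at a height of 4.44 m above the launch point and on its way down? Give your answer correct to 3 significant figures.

1.78 s

v_y0 = 15.1 sin 48.0° = 11.22 m/s.
Set y = v_y0 t − ½ g t² = 4.44: 4.905 t² − 11.22 t + 4.44 = 0.
t = [11.22 ± √(125.9 − 87.11)] / 9.81 = (11.22 ± 6.228) / 9.81, giving t = 0.509 s or t = 1.78 s.
On the way down corresponds to the larger root: t = 1.78 s.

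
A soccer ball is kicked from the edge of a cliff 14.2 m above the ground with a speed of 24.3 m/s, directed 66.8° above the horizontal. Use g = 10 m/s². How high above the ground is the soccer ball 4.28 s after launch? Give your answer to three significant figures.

v_y0 = 24.3 sin 66.8° = 22.33 m/s.
y(t) = 14.2 + v_y0 t − ½ g t² = 14.2 + 22.33×4.28 − ½×10×4.28² = 18.2 m.

18.2 m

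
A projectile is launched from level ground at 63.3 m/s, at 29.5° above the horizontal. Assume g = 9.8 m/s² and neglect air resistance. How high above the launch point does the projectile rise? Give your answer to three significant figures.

49.6 m

Vertical component of launch velocity: v_y = 63.3 sin 29.5° = 31.17 m/s.
At the highest point the vertical velocity is zero, so v_y² = 2 g h_max.
h_max = (31.17)² / (2 × 9.8) = 971.6 / 19.60 = 49.6 m.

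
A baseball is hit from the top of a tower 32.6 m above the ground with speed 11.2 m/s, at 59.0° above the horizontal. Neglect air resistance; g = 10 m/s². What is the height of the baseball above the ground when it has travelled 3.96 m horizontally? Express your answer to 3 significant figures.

v_x = 11.2 cos 59.0° = 5.768 m/s, v_y0 = 11.2 sin 59.0° = 9.600 m/s.
Time to reach x = 3.96 m: t = x / v_x = 3.96 / 5.768 = 0.6865 s.
y = 32.6 + v_y0 t − ½ g t² = 32.6 + 9.600×0.6865 − 5.000×0.6865² = 36.8 m.

36.8 m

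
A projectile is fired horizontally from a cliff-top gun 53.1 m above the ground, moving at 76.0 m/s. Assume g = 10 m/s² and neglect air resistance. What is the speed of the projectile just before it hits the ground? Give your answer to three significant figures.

Fall time: t = √(2 × 53.1 / 10) = 3.259 s.
At impact: v_x = 76.0 m/s (unchanged), v_y = g t = 10 × 3.259 = 32.59 m/s.
Speed = √(v_x² + v_y²) = √(5776 + 1062) = 82.7 m/s.

82.7 m/s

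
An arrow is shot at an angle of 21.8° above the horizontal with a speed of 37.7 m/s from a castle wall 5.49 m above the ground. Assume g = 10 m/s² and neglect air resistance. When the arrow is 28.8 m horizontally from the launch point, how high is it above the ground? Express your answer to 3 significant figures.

v_x = 37.7 cos 21.8° = 35.00 m/s, v_y0 = 37.7 sin 21.8° = 14.00 m/s.
Time to reach x = 28.8 m: t = x / v_x = 28.8 / 35.00 = 0.8229 s.
y = 5.49 + v_y0 t − ½ g t² = 5.49 + 14.00×0.8229 − 5.000×0.8229² = 13.6 m.

13.6 m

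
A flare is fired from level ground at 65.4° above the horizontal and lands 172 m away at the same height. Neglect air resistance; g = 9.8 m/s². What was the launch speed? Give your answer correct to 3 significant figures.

On level ground, R = v₀² sin(2θ) / g, so v₀ = √(R g / sin 2θ).
sin(2 × 65.4°) = 0.7570.
v₀ = √(172 × 9.8 / 0.7570) = √2227 = 47.2 m/s.

47.2 m/s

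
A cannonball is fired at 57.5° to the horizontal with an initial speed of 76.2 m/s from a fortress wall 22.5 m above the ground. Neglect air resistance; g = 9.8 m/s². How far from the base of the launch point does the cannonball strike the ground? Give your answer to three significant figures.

551 m

Components: v_x = 76.2 cos 57.5° = 40.94 m/s, v_y = 76.2 sin 57.5° = 64.27 m/s.
Vertical: 0 = 22.5 + 64.27 t − ½(9.8) t² ⇒ 4.900 t² − 64.27 t − 22.5 = 0.
t = [64.27 + √(4131 + 441.0)] / 9.800 = 13.46 s.
Horizontal: R = v_x · t = 40.94 × 13.46 = 551 m.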